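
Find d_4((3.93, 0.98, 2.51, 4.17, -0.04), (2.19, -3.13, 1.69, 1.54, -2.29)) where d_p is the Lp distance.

(Σ|x_i - y_i|^4)^(1/4) = (|3.93 - 2.19|^4 + |0.98 - (-3.13)|^4 + |2.51 - 1.69|^4 + |4.17 - 1.54|^4 + |-0.04 - (-2.29)|^4)^(1/4)
= (1.74^4 + 4.11^4 + 0.82^4 + 2.63^4 + 2.25^4)^(1/4) ≈ (9.1664 + 285.343 + 0.4521 + 47.8435 + 25.6289)^(1/4) = (368.4339)^(1/4) ≈ 4.3812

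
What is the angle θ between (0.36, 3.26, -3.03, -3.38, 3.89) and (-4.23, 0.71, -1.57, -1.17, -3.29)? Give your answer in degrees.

With u = (0.36, 3.26, -3.03, -3.38, 3.89), v = (-4.23, 0.71, -1.57, -1.17, -3.29):
u·v = 0.36·(-4.23) + 3.26·0.71 + (-3.03)·(-1.57) + (-3.38)·(-1.17) + 3.89·(-3.29) = (-1.5228) + 2.3146 + 4.7571 + 3.9546 + (-12.7981) = -3.2946.
|u| = √(0.36² + 3.26² + (-3.03)² + (-3.38)² + 3.89²) = √(0.1296 + 10.6276 + 9.1809 + 11.4244 + 15.1321) = √46.4946, |v| = √((-4.23)² + 0.71² + (-1.57)² + (-1.17)² + (-3.29)²) = √(17.8929 + 0.5041 + 2.4649 + 1.3689 + 10.8241) = √33.0549.
cos θ = (u·v)/(|u||v|) = -3.2946/(√46.4946·√33.0549) ≈ -0.08404
θ = arccos(-0.08404) ≈ 94.82°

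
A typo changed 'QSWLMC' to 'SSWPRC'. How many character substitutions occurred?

Differing positions: 1, 4, 5. Hamming distance = 3.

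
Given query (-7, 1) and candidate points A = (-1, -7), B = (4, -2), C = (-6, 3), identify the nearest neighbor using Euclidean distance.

Distances: d(A) = 10, d(B) ≈ 11.4018, d(C) ≈ 2.2361. Nearest: C = (-6, 3) with distance 2.2361.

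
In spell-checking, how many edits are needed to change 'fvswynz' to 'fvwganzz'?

Let D[i][j] be the edit distance between the first i characters of 'fvswynz' and the first j characters of 'fvwganzz', with D[i][0] = i, D[0][j] = j, and D[i][j] = D[i-1][j-1] if the characters match, else 1 + min(D[i-1][j], D[i][j-1], D[i-1][j-1]). Filling the table (rows: prefixes of 'fvswynz', columns: prefixes of 'fvwganzz'):
     ε  f  v  w  g  a  n  z  z
  ε  0  1  2  3  4  5  6  7  8
  f  1  0  1  2  3  4  5  6  7
  v  2  1  0  1  2  3  4  5  6
  s  3  2  1  1  2  3  4  5  6
  w  4  3  2  1  2  3  4  5  6
  y  5  4  3  2  2  3  4  5  6
  n  6  5  4  3  3  3  3  4  5
  z  7  6  5  4  4  4  4  3  4
The bottom-right entry gives D[7][8] = 4, so no sequence of fewer than 4 edits works. Backtracking through the table gives one optimal edit sequence (4 edits):
  fvswynz → fvwwynz (sub s→w @3)
  fvwwynz → fvwgynz (sub w→g @4)
  fvwgynz → fvwganz (sub y→a @5)
  fvwganz → fvwganzz (ins z @7)
Edit distance = 4.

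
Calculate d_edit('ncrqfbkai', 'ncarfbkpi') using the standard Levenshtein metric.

Let D[i][j] be the edit distance between the first i characters of 'ncrqfbkai' and the first j characters of 'ncarfbkpi', with D[i][0] = i, D[0][j] = j, and D[i][j] = D[i-1][j-1] if the characters match, else 1 + min(D[i-1][j], D[i][j-1], D[i-1][j-1]). Filling the table (rows: prefixes of 'ncrqfbkai', columns: prefixes of 'ncarfbkpi'):
     ε  n  c  a  r  f  b  k  p  i
  ε  0  1  2  3  4  5  6  7  8  9
  n  1  0  1  2  3  4  5  6  7  8
  c  2  1  0  1  2  3  4  5  6  7
  r  3  2  1  1  1  2  3  4  5  6
  q  4  3  2  2  2  2  3  4  5  6
  f  5  4  3  3  3  2  3  4  5  6
  b  6  5  4  4  4  3  2  3  4  5
  k  7  6  5  5  5  4  3  2  3  4
  a  8  7  6  5  6  5  4  3  3  4
  i  9  8  7  6  6  6  5  4  4  3
The bottom-right entry gives D[9][9] = 3, so no sequence of fewer than 3 edits works. Backtracking through the table gives one optimal edit sequence (3 edits):
  ncrqfbkai → ncaqfbkai (sub r→a @3)
  ncaqfbkai → ncarfbkai (sub q→r @4)
  ncarfbkai → ncarfbkpi (sub a→p @8)
Edit distance = 3.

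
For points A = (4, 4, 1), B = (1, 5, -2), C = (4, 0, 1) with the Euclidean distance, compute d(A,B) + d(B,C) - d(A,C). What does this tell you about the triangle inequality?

d(A,B) = √(3² + 1² + 3²) = √19 ≈ 4.3589, d(B,C) = √(3² + 5² + 3²) = √43 ≈ 6.5574, d(A,C) = √(0² + 4² + 0²) = √16 = 4.
d(A,B) + d(B,C) - d(A,C) = 4.3589 + 6.5574 - 4 = 10.9163 - 4 = 6.9163 (to 4 decimal places). This is ≥ 0, so the triangle inequality holds for these points.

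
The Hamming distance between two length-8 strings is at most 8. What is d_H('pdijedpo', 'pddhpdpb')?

Differing positions: 3, 4, 5, 8. Hamming distance = 4. The maximum possible Hamming distance for length-8 strings is 8, so d_H/8 = 4/8 = 0.5.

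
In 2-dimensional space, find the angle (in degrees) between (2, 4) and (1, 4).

With u = (2, 4), v = (1, 4):
u·v = 2·1 + 4·4 = 2 + 16 = 18.
|u| = √(2² + 4²) = √20, |v| = √(1² + 4²) = √17, so |u||v| = √(20·17) = √340.
cos θ = (u·v)/(|u||v|) = 18/√340 ≈ 0.976187
θ = arccos(0.976187) ≈ 12.53°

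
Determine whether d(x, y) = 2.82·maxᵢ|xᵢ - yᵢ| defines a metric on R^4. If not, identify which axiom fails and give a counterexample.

Yes. The L∞ (Chebyshev) norm induces a metric on R^4, and multiplying a metric by a positive constant 2.82 > 0 preserves all four axioms: non-negativity (2.82·||x-y|| ≥ 0), identity (2.82·||x-y|| = 0 ⟺ ||x-y|| = 0 ⟺ x = y), symmetry (||x-y|| = ||y-x||), and the triangle inequality (2.82·||x-z|| ≤ 2.82·||x-y|| + 2.82·||y-z||). So d is a metric.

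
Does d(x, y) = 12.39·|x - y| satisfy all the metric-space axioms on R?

Yes. Since |x - y| is a metric on R and 12.39 > 0, the positive scalar multiple 12.39·|x - y| is also a metric: scaling by a positive constant preserves non-negativity, identity (d=0 ⟺ |x-y|=0 ⟺ x=y), symmetry, and the triangle inequality.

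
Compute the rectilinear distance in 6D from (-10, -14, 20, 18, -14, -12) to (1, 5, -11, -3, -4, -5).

Σ|x_i - y_i| = |-10 - 1| + |-14 - 5| + |20 - (-11)| + |18 - (-3)| + |-14 - (-4)| + |-12 - (-5)| = 11 + 19 + 31 + 21 + 10 + 7 = 99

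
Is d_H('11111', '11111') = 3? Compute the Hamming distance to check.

Differing positions: none. Hamming distance = 0, so the claim that d_H = 3 is false.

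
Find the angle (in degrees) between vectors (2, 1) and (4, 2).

With u = (2, 1), v = (4, 2):
u·v = 2·4 + 1·2 = 8 + 2 = 10.
|u| = √(2² + 1²) = √5, |v| = √(4² + 2²) = √20, so |u||v| = √(5·20) = √100 = 10.
cos θ = (u·v)/(|u||v|) = 10/10 = 1 (the vectors are parallel, pointing the same way)
θ = arccos(1) = 0°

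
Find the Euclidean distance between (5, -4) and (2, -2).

√(Σ(x_i - y_i)²) = √((5 - 2)² + (-4 - (-2))²)
= √(3² + (-2)²) = √(9 + 4) = √13 ≈ 3.6056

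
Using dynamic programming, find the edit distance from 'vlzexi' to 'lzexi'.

Let D[i][j] be the edit distance between the first i characters of 'vlzexi' and the first j characters of 'lzexi', with D[i][0] = i, D[0][j] = j, and D[i][j] = D[i-1][j-1] if the characters match, else 1 + min(D[i-1][j], D[i][j-1], D[i-1][j-1]). Filling the table (rows: prefixes of 'vlzexi', columns: prefixes of 'lzexi'):
     ε  l  z  e  x  i
  ε  0  1  2  3  4  5
  v  1  1  2  3  4  5
  l  2  1  2  3  4  5
  z  3  2  1  2  3  4
  e  4  3  2  1  2  3
  x  5  4  3  2  1  2
  i  6  5  4  3  2  1
The bottom-right entry gives D[6][5] = 1, so no sequence of fewer than 1 edit works. Backtracking through the table gives one optimal edit sequence (1 edit):
  vlzexi → lzexi (del v @1)
Edit distance = 1.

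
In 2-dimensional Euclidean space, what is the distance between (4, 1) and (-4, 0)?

√(Σ(x_i - y_i)²) = √((4 - (-4))² + (1 - 0)²)
= √(8² + 1²) = √(64 + 1) = √65 ≈ 8.0623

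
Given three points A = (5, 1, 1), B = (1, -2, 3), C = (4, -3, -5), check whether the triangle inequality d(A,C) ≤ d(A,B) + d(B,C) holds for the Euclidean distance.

d(A,B) = √(4² + 3² + 2²) = √29 ≈ 5.3852, d(B,C) = √(3² + 1² + 8²) = √74 ≈ 8.6023, d(A,C) = √(1² + 4² + 6²) = √53 ≈ 7.2801.
d(A,C) ≈ 7.2801 ≤ 5.3852 + 8.6023 = 13.9875. Triangle inequality is satisfied.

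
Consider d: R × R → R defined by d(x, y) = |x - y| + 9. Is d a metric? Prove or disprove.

No. d fails identity of indiscernibles (specifically d(x,x) = 0): d(-6, -6) = |-6 - (-6)| + 9 = 0 + 9 = 9 ≠ 0.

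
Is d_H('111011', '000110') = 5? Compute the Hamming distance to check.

Differing positions: 1, 2, 3, 4, 6. Hamming distance = 5, so the claim is true.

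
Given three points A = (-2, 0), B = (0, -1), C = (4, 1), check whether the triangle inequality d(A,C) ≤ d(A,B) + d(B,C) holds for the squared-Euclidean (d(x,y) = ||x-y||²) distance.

d(A,B) = 2² + 1² = 5, d(B,C) = 4² + 2² = 20, d(A,C) = 6² + 1² = 37.
d(A,C) = 37 > 5 + 20 = 25. Triangle inequality is VIOLATED. (Squared-Euclidean is not a metric — this is a counterexample.)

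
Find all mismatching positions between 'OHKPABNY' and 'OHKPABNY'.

Differing positions: none. Hamming distance = 0.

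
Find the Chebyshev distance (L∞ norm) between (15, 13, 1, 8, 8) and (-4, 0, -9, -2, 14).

max(|x_i - y_i|) = max(|15 - (-4)|, |13 - 0|, |1 - (-9)|, |8 - (-2)|, |8 - 14|) = max(19, 13, 10, 10, 6) = 19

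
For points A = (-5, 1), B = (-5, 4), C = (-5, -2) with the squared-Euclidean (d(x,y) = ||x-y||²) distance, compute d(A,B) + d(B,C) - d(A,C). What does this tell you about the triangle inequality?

d(A,B) = 0² + 3² = 9, d(B,C) = 0² + 6² = 36, d(A,C) = 0² + 3² = 9.
d(A,B) + d(B,C) - d(A,C) = 9 + 36 - 9 = 45 - 9 = 36. This is ≥ 0, so the triangle inequality holds for these points.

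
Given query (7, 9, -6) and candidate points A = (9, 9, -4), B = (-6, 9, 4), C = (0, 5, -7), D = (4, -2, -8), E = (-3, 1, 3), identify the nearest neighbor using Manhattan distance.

Distances: d(A) = 4, d(B) = 23, d(C) = 12, d(D) = 16, d(E) = 27. Nearest: A = (9, 9, -4) with distance 4.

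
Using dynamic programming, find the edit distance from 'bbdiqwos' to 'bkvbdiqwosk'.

Let D[i][j] be the edit distance between the first i characters of 'bbdiqwos' and the first j characters of 'bkvbdiqwosk', with D[i][0] = i, D[0][j] = j, and D[i][j] = D[i-1][j-1] if the characters match, else 1 + min(D[i-1][j], D[i][j-1], D[i-1][j-1]). Filling the table (rows: prefixes of 'bbdiqwos', columns: prefixes of 'bkvbdiqwosk'):
     ε  b  k  v  b  d  i  q  w  o  s  k
  ε  0  1  2  3  4  5  6  7  8  9 10 11
  b  1  0  1  2  3  4  5  6  7  8  9 10
  b  2  1  1  2  2  3  4  5  6  7  8  9
  d  3  2  2  2  3  2  3  4  5  6  7  8
  i  4  3  3  3  3  3  2  3  4  5  6  7
  q  5  4  4  4  4  4  3  2  3  4  5  6
  w  6  5  5  5  5  5  4  3  2  3  4  5
  o  7  6  6  6  6  6  5  4  3  2  3  4
  s  8  7  7  7  7  7  6  5  4  3  2  3
The bottom-right entry gives D[8][11] = 3, so no sequence of fewer than 3 edits works. Backtracking through the table gives one optimal edit sequence (3 edits):
  bbdiqwos → bkbdiqwos (ins k @2)
  bkbdiqwos → bkvbdiqwos (ins v @3)
  bkvbdiqwos → bkvbdiqwosk (ins k @11)
Edit distance = 3.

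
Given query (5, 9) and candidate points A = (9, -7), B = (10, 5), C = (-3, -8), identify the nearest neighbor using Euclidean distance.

Distances: d(A) ≈ 16.4924, d(B) ≈ 6.4031, d(C) ≈ 18.7883. Nearest: B = (10, 5) with distance 6.4031.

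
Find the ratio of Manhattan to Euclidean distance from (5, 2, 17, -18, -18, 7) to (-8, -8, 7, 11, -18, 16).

L1 = |5 - (-8)| + |2 - (-8)| + |17 - 7| + |-18 - 11| + |-18 - (-18)| + |7 - 16| = 13 + 10 + 10 + 29 + 0 + 9 = 71
L2 = √(13² + 10² + 10² + 29² + 0² + 9²) = √1291 ≈ 35.9305
L1 ≥ L2 always (equality iff movement is along one axis); L1 > L2 here.
Ratio L1/L2 = 71/√1291 ≈ 1.976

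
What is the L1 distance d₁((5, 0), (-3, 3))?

Σ|x_i - y_i| = |5 - (-3)| + |0 - 3| = 8 + 3 = 11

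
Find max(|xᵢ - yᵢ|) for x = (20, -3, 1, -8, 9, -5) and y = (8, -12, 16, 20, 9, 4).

max(|x_i - y_i|) = max(|20 - 8|, |-3 - (-12)|, |1 - 16|, |-8 - 20|, |9 - 9|, |-5 - 4|) = max(12, 9, 15, 28, 0, 9) = 28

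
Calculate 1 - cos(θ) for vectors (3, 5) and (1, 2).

With u = (3, 5), v = (1, 2):
u·v = 3·1 + 5·2 = 3 + 10 = 13.
|u| = √(3² + 5²) = √34, |v| = √(1² + 2²) = √5, so |u||v| = √(34·5) = √170.
cos θ = (u·v)/(|u||v|) = 13/√170 ≈ 0.9971
Cosine distance = 1 - cos θ ≈ 1 - 0.9971 = 0.0029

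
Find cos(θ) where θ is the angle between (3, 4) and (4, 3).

With u = (3, 4), v = (4, 3):
u·v = 3·4 + 4·3 = 12 + 12 = 24.
|u| = √(3² + 4²) = √25, |v| = √(4² + 3²) = √25, so |u||v| = √(25·25) = √625 = 25.
cos θ = (u·v)/(|u||v|) = 24/25 = 0.96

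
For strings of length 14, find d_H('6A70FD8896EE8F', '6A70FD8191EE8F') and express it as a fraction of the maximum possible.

Differing positions: 8, 10. Hamming distance = 2. The maximum possible Hamming distance for length-14 strings is 14, so d_H/14 = 2/14 ≈ 0.1429.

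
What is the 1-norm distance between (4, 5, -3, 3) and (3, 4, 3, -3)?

Σ|x_i - y_i| = |4 - 3| + |5 - 4| + |-3 - 3| + |3 - (-3)| = 1 + 1 + 6 + 6 = 14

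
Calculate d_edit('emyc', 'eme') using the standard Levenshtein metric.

Let D[i][j] be the edit distance between the first i characters of 'emyc' and the first j characters of 'eme', with D[i][0] = i, D[0][j] = j, and D[i][j] = D[i-1][j-1] if the characters match, else 1 + min(D[i-1][j], D[i][j-1], D[i-1][j-1]). Filling the table (rows: prefixes of 'emyc', columns: prefixes of 'eme'):
     ε  e  m  e
  ε  0  1  2  3
  e  1  0  1  2
  m  2  1  0  1
  y  3  2  1  1
  c  4  3  2  2
The bottom-right entry gives D[4][3] = 2, so no sequence of fewer than 2 edits works. Backtracking through the table gives one optimal edit sequence (2 edits):
  emyc → emc (del y @3)
  emc → eme (sub c→e @3)
Edit distance = 2.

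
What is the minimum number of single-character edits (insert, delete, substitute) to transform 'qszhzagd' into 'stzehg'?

Let D[i][j] be the edit distance between the first i characters of 'qszhzagd' and the first j characters of 'stzehg', with D[i][0] = i, D[0][j] = j, and D[i][j] = D[i-1][j-1] if the characters match, else 1 + min(D[i-1][j], D[i][j-1], D[i-1][j-1]). Filling the table (rows: prefixes of 'qszhzagd', columns: prefixes of 'stzehg'):
     ε  s  t  z  e  h  g
  ε  0  1  2  3  4  5  6
  q  1  1  2  3  4  5  6
  s  2  1  2  3  4  5  6
  z  3  2  2  2  3  4  5
  h  4  3  3  3  3  3  4
  z  5  4  4  3  4  4  4
  a  6  5  5  4  4  5  5
  g  7  6  6  5  5  5  5
  d  8  7  7  6  6  6  6
The bottom-right entry gives D[8][6] = 6, so no sequence of fewer than 6 edits works. Backtracking through the table gives one optimal edit sequence (6 edits):
  qszhzagd → szhzagd (del q @1)
  szhzagd → shzagd (del z @2)
  shzagd → stzagd (sub h→t @2)
  stzagd → stzegd (sub a→e @4)
  stzegd → stzehd (sub g→h @5)
  stzehd → stzehg (sub d→g @6)
Edit distance = 6.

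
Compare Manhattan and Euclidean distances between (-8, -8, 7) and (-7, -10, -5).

L1 = |-8 - (-7)| + |-8 - (-10)| + |7 - (-5)| = 1 + 2 + 12 = 15
L2 = √(1² + 2² + 12²) = √149 ≈ 12.2066
L1 ≥ L2 always (equality iff movement is along one axis); L1 > L2 here.
Ratio L1/L2 = 15/√149 ≈ 1.2288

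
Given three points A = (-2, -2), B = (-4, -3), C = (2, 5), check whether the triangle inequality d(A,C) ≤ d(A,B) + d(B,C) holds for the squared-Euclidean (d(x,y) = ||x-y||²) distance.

d(A,B) = 2² + 1² = 5, d(B,C) = 6² + 8² = 100, d(A,C) = 4² + 7² = 65.
d(A,C) = 65 ≤ 5 + 100 = 105. Triangle inequality is satisfied.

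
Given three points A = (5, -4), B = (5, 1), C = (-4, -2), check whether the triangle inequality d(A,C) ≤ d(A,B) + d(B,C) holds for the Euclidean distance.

d(A,B) = √(0² + 5²) = √25 = 5, d(B,C) = √(9² + 3²) = √90 ≈ 9.4868, d(A,C) = √(9² + 2²) = √85 ≈ 9.2195.
d(A,C) ≈ 9.2195 ≤ 5 + 9.4868 = 14.4868. Triangle inequality is satisfied.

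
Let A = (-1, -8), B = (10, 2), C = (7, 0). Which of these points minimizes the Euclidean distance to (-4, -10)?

Distances: d(A) ≈ 3.6056, d(B) ≈ 18.4391, d(C) ≈ 14.8661. Nearest: A = (-1, -8) with distance 3.6056.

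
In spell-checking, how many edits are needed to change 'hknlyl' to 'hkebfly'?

Let D[i][j] be the edit distance between the first i characters of 'hknlyl' and the first j characters of 'hkebfly', with D[i][0] = i, D[0][j] = j, and D[i][j] = D[i-1][j-1] if the characters match, else 1 + min(D[i-1][j], D[i][j-1], D[i-1][j-1]). Filling the table (rows: prefixes of 'hknlyl', columns: prefixes of 'hkebfly'):
     ε  h  k  e  b  f  l  y
  ε  0  1  2  3  4  5  6  7
  h  1  0  1  2  3  4  5  6
  k  2  1  0  1  2  3  4  5
  n  3  2  1  1  2  3  4  5
  l  4  3  2  2  2  3  3  4
  y  5  4  3  3  3  3  4  3
  l  6  5  4  4  4  4  3  4
The bottom-right entry gives D[6][7] = 4, so no sequence of fewer than 4 edits works. Backtracking through the table gives one optimal edit sequence (4 edits):
  hknlyl → hkenlyl (ins e @3)
  hkenlyl → hkebnlyl (ins b @4)
  hkebnlyl → hkebflyl (sub n→f @5)
  hkebflyl → hkebfly (del l @8)
Edit distance = 4.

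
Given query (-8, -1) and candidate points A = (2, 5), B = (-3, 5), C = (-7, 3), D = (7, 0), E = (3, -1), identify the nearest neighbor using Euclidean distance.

Distances: d(A) ≈ 11.6619, d(B) ≈ 7.8102, d(C) ≈ 4.1231, d(D) ≈ 15.0333, d(E) = 11. Nearest: C = (-7, 3) with distance 4.1231.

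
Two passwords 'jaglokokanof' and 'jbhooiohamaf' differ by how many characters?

Differing positions: 2, 3, 4, 6, 8, 10, 11. Hamming distance = 7.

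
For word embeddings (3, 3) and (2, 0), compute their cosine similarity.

With u = (3, 3), v = (2, 0):
u·v = 3·2 + 3·0 = 6 + 0 = 6.
|u| = √(3² + 3²) = √18, |v| = √(2² + 0²) = √4, so |u||v| = √(18·4) = √72.
cos θ = (u·v)/(|u||v|) = 6/√72 ≈ 0.7071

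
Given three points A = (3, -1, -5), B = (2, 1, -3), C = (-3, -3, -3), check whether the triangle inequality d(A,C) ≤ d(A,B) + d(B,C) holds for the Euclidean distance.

d(A,B) = √(1² + 2² + 2²) = √9 = 3, d(B,C) = √(5² + 4² + 0²) = √41 ≈ 6.4031, d(A,C) = √(6² + 2² + 2²) = √44 ≈ 6.6332.
d(A,C) ≈ 6.6332 ≤ 3 + 6.4031 = 9.4031. Triangle inequality is satisfied.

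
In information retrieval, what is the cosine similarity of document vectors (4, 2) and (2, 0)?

With u = (4, 2), v = (2, 0):
u·v = 4·2 + 2·0 = 8 + 0 = 8.
|u| = √(4² + 2²) = √20, |v| = √(2² + 0²) = √4, so |u||v| = √(20·4) = √80.
cos θ = (u·v)/(|u||v|) = 8/√80 ≈ 0.8944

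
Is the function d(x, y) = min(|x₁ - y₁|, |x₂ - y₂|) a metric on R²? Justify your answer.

No. d fails identity of indiscernibles: take x = (5, 0) and y = (5, 9). Then d(x,y) = min(|5 - 5|, |0 - 9|) = min(0, 9) = 0, yet x ≠ y.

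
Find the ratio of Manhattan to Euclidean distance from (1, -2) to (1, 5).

L1 = |1 - 1| + |-2 - 5| = 0 + 7 = 7
L2 = √(0² + 7²) = √49 = 7
L1 ≥ L2 always (equality iff movement is along one axis); L1 = L2 here (movement is along a single axis).
Ratio L1/L2 = 7/7 = 1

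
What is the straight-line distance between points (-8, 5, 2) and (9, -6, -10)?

√(Σ(x_i - y_i)²) = √((-8 - 9)² + (5 - (-6))² + (2 - (-10))²)
= √((-17)² + 11² + 12²) = √(289 + 121 + 144) = √554 ≈ 23.5372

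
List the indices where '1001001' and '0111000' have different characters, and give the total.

Differing positions: 1, 2, 3, 7. Hamming distance = 4.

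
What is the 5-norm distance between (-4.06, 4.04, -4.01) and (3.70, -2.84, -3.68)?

(Σ|x_i - y_i|^5)^(1/5) = (|-4.06 - 3.7|^5 + |4.04 - (-2.84)|^5 + |-4.01 - (-3.68)|^5)^(1/5)
= (7.76^5 + 6.88^5 + 0.33^5)^(1/5) ≈ (28138.9966 + 15414.9525 + 0.0039)^(1/5) = (43553.953)^(1/5) ≈ 8.4685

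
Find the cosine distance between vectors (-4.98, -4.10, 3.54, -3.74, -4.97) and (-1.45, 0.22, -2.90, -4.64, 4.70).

With u = (-4.98, -4.10, 3.54, -3.74, -4.97), v = (-1.45, 0.22, -2.90, -4.64, 4.70):
u·v = (-4.98)·(-1.45) + (-4.1)·0.22 + 3.54·(-2.9) + (-3.74)·(-4.64) + (-4.97)·4.7 = 7.221 + (-0.902) + (-10.266) + 17.3536 + (-23.359) = -9.9524.
|u| = √((-4.98)² + (-4.1)² + 3.54² + (-3.74)² + (-4.97)²) = √(24.8004 + 16.81 + 12.5316 + 13.9876 + 24.7009) = √92.8305, |v| = √((-1.45)² + 0.22² + (-2.9)² + (-4.64)² + 4.7²) = √(2.1025 + 0.0484 + 8.41 + 21.5296 + 22.09) = √54.1805.
cos θ = (u·v)/(|u||v|) = -9.9524/(√92.8305·√54.1805) ≈ -0.1403
Cosine distance = 1 - cos θ ≈ 1 - (-0.1403) = 1.1403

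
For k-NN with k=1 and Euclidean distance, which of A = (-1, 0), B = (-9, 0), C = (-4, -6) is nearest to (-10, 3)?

Distances: d(A) ≈ 9.4868, d(B) ≈ 3.1623, d(C) ≈ 10.8167. Nearest: B = (-9, 0) with distance 3.1623.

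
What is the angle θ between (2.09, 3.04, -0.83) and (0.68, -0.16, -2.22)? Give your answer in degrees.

With u = (2.09, 3.04, -0.83), v = (0.68, -0.16, -2.22):
u·v = 2.09·0.68 + 3.04·(-0.16) + (-0.83)·(-2.22) = 1.4212 + (-0.4864) + 1.8426 = 2.7774.
|u| = √(2.09² + 3.04² + (-0.83)²) = √(4.3681 + 9.2416 + 0.6889) = √14.2986, |v| = √(0.68² + (-0.16)² + (-2.22)²) = √(0.4624 + 0.0256 + 4.9284) = √5.4164.
cos θ = (u·v)/(|u||v|) = 2.7774/(√14.2986·√5.4164) ≈ 0.3156
θ = arccos(0.3156) ≈ 71.6°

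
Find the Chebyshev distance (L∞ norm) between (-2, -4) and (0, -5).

max(|x_i - y_i|) = max(|-2 - 0|, |-4 - (-5)|) = max(2, 1) = 2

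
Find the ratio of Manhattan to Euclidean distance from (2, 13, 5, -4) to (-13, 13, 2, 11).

L1 = |2 - (-13)| + |13 - 13| + |5 - 2| + |-4 - 11| = 15 + 0 + 3 + 15 = 33
L2 = √(15² + 0² + 3² + 15²) = √459 ≈ 21.4243
L1 ≥ L2 always (equality iff movement is along one axis); L1 > L2 here.
Ratio L1/L2 = 33/√459 ≈ 1.5403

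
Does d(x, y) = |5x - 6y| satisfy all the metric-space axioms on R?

No. d fails symmetry: d(6, 4) = |5·6 - 6·4| = |6| = 6, but d(4, 6) = |5·4 - 6·6| = |-16| = 16. Since 6 ≠ 16, d(x,y) ≠ d(y,x) in general.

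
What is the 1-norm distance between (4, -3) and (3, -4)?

Σ|x_i - y_i| = |4 - 3| + |-3 - (-4)| = 1 + 1 = 2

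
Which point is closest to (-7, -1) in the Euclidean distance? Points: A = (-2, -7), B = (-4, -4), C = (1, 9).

Distances: d(A) ≈ 7.8102, d(B) ≈ 4.2426, d(C) ≈ 12.8062. Nearest: B = (-4, -4) with distance 4.2426.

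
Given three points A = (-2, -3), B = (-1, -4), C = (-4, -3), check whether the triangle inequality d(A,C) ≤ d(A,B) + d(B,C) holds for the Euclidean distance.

d(A,B) = √(1² + 1²) = √2 ≈ 1.4142, d(B,C) = √(3² + 1²) = √10 ≈ 3.1623, d(A,C) = √(2² + 0²) = √4 = 2.
d(A,C) = 2 ≤ 1.4142 + 3.1623 = 4.5765. Triangle inequality is satisfied.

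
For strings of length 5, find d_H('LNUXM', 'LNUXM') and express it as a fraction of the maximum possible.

Differing positions: none. Hamming distance = 0. The maximum possible Hamming distance for length-5 strings is 5, so d_H/5 = 0/5 = 0.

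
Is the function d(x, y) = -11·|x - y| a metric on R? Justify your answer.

No. With c = -11 < 0, d fails non-negativity: d(3, 12) = -11·|3 - 12| = -11·9 = -99 < 0.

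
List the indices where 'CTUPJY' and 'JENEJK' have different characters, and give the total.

Differing positions: 1, 2, 3, 4, 6. Hamming distance = 5.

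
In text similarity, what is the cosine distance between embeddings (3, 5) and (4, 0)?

With u = (3, 5), v = (4, 0):
u·v = 3·4 + 5·0 = 12 + 0 = 12.
|u| = √(3² + 5²) = √34, |v| = √(4² + 0²) = √16, so |u||v| = √(34·16) = √544.
cos θ = (u·v)/(|u||v|) = 12/√544 ≈ 0.5145
Cosine distance = 1 - cos θ ≈ 1 - 0.5145 = 0.4855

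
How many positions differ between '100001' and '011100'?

Differing positions: 1, 2, 3, 4, 6. Hamming distance = 5.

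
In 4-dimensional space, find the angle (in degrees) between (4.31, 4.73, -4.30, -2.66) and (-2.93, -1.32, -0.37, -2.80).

With u = (4.31, 4.73, -4.30, -2.66), v = (-2.93, -1.32, -0.37, -2.80):
u·v = 4.31·(-2.93) + 4.73·(-1.32) + (-4.3)·(-0.37) + (-2.66)·(-2.8) = (-12.6283) + (-6.2436) + 1.591 + 7.448 = -9.8329.
|u| = √(4.31² + 4.73² + (-4.3)² + (-2.66)²) = √(18.5761 + 22.3729 + 18.49 + 7.0756) = √66.5146, |v| = √((-2.93)² + (-1.32)² + (-0.37)² + (-2.8)²) = √(8.5849 + 1.7424 + 0.1369 + 7.84) = √18.3042.
cos θ = (u·v)/(|u||v|) = -9.8329/(√66.5146·√18.3042) ≈ -0.281804
θ = arccos(-0.281804) ≈ 106.37°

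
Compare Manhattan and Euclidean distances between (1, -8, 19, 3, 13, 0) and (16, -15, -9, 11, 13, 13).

L1 = |1 - 16| + |-8 - (-15)| + |19 - (-9)| + |3 - 11| + |13 - 13| + |0 - 13| = 15 + 7 + 28 + 8 + 0 + 13 = 71
L2 = √(15² + 7² + 28² + 8² + 0² + 13²) = √1291 ≈ 35.9305
L1 ≥ L2 always (equality iff movement is along one axis); L1 > L2 here.
Ratio L1/L2 = 71/√1291 ≈ 1.976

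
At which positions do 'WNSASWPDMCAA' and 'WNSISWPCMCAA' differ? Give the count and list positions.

Differing positions: 4, 8. Hamming distance = 2.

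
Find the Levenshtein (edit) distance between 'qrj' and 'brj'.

Let D[i][j] be the edit distance between the first i characters of 'qrj' and the first j characters of 'brj', with D[i][0] = i, D[0][j] = j, and D[i][j] = D[i-1][j-1] if the characters match, else 1 + min(D[i-1][j], D[i][j-1], D[i-1][j-1]). Filling the table (rows: prefixes of 'qrj', columns: prefixes of 'brj'):
     ε  b  r  j
  ε  0  1  2  3
  q  1  1  2  3
  r  2  2  1  2
  j  3  3  2  1
The bottom-right entry gives D[3][3] = 1, so no sequence of fewer than 1 edit works. Backtracking through the table gives one optimal edit sequence (1 edit):
  qrj → brj (sub q→b @1)
Edit distance = 1.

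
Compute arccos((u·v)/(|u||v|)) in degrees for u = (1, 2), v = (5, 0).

With u = (1, 2), v = (5, 0):
u·v = 1·5 + 2·0 = 5 + 0 = 5.
|u| = √(1² + 2²) = √5, |v| = √(5² + 0²) = √25, so |u||v| = √(5·25) = √125.
cos θ = (u·v)/(|u||v|) = 5/√125 ≈ 0.447214
θ = arccos(0.447214) ≈ 63.43°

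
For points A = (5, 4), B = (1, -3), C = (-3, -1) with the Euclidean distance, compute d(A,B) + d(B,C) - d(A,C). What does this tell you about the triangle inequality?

d(A,B) = √(4² + 7²) = √65 ≈ 8.0623, d(B,C) = √(4² + 2²) = √20 ≈ 4.4721, d(A,C) = √(8² + 5²) = √89 ≈ 9.434.
d(A,B) + d(B,C) - d(A,C) = 8.0623 + 4.4721 - 9.434 = 12.5344 - 9.434 = 3.1004 (to 4 decimal places). This is ≥ 0, so the triangle inequality holds for these points.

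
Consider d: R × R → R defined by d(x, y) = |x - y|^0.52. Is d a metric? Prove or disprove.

Yes. With 0 < p = 0.52 ≤ 1, d(x,y) = |x-y|^0.52 is a metric on R. Non-negativity and symmetry are immediate; |x-y|^0.52 = 0 ⟺ |x-y| = 0 ⟺ x = y. For the triangle inequality, the function t ↦ t^0.52 is subadditive on [0,∞) when p ≤ 1, so |x-z|^0.52 ≤ (|x-y| + |y-z|)^0.52 ≤ |x-y|^0.52 + |y-z|^0.52.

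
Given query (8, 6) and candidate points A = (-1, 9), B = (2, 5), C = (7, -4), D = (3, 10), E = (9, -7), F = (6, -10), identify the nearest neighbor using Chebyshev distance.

Distances: d(A) = 9, d(B) = 6, d(C) = 10, d(D) = 5, d(E) = 13, d(F) = 16. Nearest: D = (3, 10) with distance 5.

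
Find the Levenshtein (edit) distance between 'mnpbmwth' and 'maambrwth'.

Let D[i][j] be the edit distance between the first i characters of 'mnpbmwth' and the first j characters of 'maambrwth', with D[i][0] = i, D[0][j] = j, and D[i][j] = D[i-1][j-1] if the characters match, else 1 + min(D[i-1][j], D[i][j-1], D[i-1][j-1]). Filling the table (rows: prefixes of 'mnpbmwth', columns: prefixes of 'maambrwth'):
     ε  m  a  a  m  b  r  w  t  h
  ε  0  1  2  3  4  5  6  7  8  9
  m  1  0  1  2  3  4  5  6  7  8
  n  2  1  1  2  3  4  5  6  7  8
  p  3  2  2  2  3  4  5  6  7  8
  b  4  3  3  3  3  3  4  5  6  7
  m  5  4  4  4  3  4  4  5  6  7
  w  6  5  5  5  4  4  5  4  5  6
  t  7  6  6  6  5  5  5  5  4  5
  h  8  7  7  7  6  6  6  6  5  4
The bottom-right entry gives D[8][9] = 4, so no sequence of fewer than 4 edits works. Backtracking through the table gives one optimal edit sequence (4 edits):
  mnpbmwth → manpbmwth (ins a @2)
  manpbmwth → maapbmwth (sub n→a @3)
  maapbmwth → maambmwth (sub p→m @4)
  maambmwth → maambrwth (sub m→r @6)
Edit distance = 4.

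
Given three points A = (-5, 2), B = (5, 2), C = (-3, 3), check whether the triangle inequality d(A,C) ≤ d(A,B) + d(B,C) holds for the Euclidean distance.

d(A,B) = √(10² + 0²) = √100 = 10, d(B,C) = √(8² + 1²) = √65 ≈ 8.0623, d(A,C) = √(2² + 1²) = √5 ≈ 2.2361.
d(A,C) ≈ 2.2361 ≤ 10 + 8.0623 = 18.0623. Triangle inequality is satisfied.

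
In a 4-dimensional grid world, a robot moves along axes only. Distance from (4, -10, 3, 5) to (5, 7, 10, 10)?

Σ|x_i - y_i| = |4 - 5| + |-10 - 7| + |3 - 10| + |5 - 10| = 1 + 17 + 7 + 5 = 30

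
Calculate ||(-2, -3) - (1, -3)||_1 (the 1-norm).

Σ|x_i - y_i| = |-2 - 1| + |-3 - (-3)| = 3 + 0 = 3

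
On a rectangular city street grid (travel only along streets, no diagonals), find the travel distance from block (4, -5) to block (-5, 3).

Σ|x_i - y_i| = |4 - (-5)| + |-5 - 3| = 9 + 8 = 17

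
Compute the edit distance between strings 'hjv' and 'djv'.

Let D[i][j] be the edit distance between the first i characters of 'hjv' and the first j characters of 'djv', with D[i][0] = i, D[0][j] = j, and D[i][j] = D[i-1][j-1] if the characters match, else 1 + min(D[i-1][j], D[i][j-1], D[i-1][j-1]). Filling the table (rows: prefixes of 'hjv', columns: prefixes of 'djv'):
     ε  d  j  v
  ε  0  1  2  3
  h  1  1  2  3
  j  2  2  1  2
  v  3  3  2  1
The bottom-right entry gives D[3][3] = 1, so no sequence of fewer than 1 edit works. Backtracking through the table gives one optimal edit sequence (1 edit):
  hjv → djv (sub h→d @1)
Edit distance = 1.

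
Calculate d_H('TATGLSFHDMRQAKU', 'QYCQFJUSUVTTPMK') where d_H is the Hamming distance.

Differing positions: 1, 2, 3, 4, 5, 6, 7, 8, 9, 10, 11, 12, 13, 14, 15. Hamming distance = 15.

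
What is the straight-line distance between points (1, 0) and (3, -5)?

√(Σ(x_i - y_i)²) = √((1 - 3)² + (0 - (-5))²)
= √((-2)² + 5²) = √(4 + 25) = √29 ≈ 5.3852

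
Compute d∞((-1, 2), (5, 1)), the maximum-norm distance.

max(|x_i - y_i|) = max(|-1 - 5|, |2 - 1|) = max(6, 1) = 6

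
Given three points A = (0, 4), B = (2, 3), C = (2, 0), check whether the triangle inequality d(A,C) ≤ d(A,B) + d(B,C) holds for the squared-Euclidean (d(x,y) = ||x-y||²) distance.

d(A,B) = 2² + 1² = 5, d(B,C) = 0² + 3² = 9, d(A,C) = 2² + 4² = 20.
d(A,C) = 20 > 5 + 9 = 14. Triangle inequality is VIOLATED. (Squared-Euclidean is not a metric — this is a counterexample.)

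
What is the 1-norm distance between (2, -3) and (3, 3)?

Σ|x_i - y_i| = |2 - 3| + |-3 - 3| = 1 + 6 = 7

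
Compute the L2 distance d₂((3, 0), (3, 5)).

√(Σ(x_i - y_i)²) = √((3 - 3)² + (0 - 5)²)
= √(0² + (-5)²) = √(0 + 25) = √25 = 5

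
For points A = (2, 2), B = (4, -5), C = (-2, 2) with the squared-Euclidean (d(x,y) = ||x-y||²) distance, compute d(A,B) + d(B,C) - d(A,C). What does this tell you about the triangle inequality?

d(A,B) = 2² + 7² = 53, d(B,C) = 6² + 7² = 85, d(A,C) = 4² + 0² = 16.
d(A,B) + d(B,C) - d(A,C) = 53 + 85 - 16 = 138 - 16 = 122. This is ≥ 0, so the triangle inequality holds for these points.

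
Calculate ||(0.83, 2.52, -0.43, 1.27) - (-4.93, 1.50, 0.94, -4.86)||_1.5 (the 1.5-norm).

(Σ|x_i - y_i|^1.5)^(1/1.5) = (|0.83 - (-4.93)|^1.5 + |2.52 - 1.5|^1.5 + |-0.43 - 0.94|^1.5 + |1.27 - (-4.86)|^1.5)^(1/1.5)
= (5.76^1.5 + 1.02^1.5 + 1.37^1.5 + 6.13^1.5)^(1/1.5) ≈ (13.824 + 1.0301 + 1.6035 + 15.1772)^(1/1.5) = (31.6348)^(1/1.5) ≈ 10.0025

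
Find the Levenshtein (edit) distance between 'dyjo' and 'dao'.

Let D[i][j] be the edit distance between the first i characters of 'dyjo' and the first j characters of 'dao', with D[i][0] = i, D[0][j] = j, and D[i][j] = D[i-1][j-1] if the characters match, else 1 + min(D[i-1][j], D[i][j-1], D[i-1][j-1]). Filling the table (rows: prefixes of 'dyjo', columns: prefixes of 'dao'):
     ε  d  a  o
  ε  0  1  2  3
  d  1  0  1  2
  y  2  1  1  2
  j  3  2  2  2
  o  4  3  3  2
The bottom-right entry gives D[4][3] = 2, so no sequence of fewer than 2 edits works. Backtracking through the table gives one optimal edit sequence (2 edits):
  dyjo → djo (del y @2)
  djo → dao (sub j→a @2)
Edit distance = 2.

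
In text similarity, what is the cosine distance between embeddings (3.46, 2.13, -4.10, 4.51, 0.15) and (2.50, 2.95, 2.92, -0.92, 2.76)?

With u = (3.46, 2.13, -4.10, 4.51, 0.15), v = (2.50, 2.95, 2.92, -0.92, 2.76):
u·v = 3.46·2.5 + 2.13·2.95 + (-4.1)·2.92 + 4.51·(-0.92) + 0.15·2.76 = 8.65 + 6.2835 + (-11.972) + (-4.1492) + 0.414 = -0.7737.
|u| = √(3.46² + 2.13² + (-4.1)² + 4.51² + 0.15²) = √(11.9716 + 4.5369 + 16.81 + 20.3401 + 0.0225) = √53.6811, |v| = √(2.5² + 2.95² + 2.92² + (-0.92)² + 2.76²) = √(6.25 + 8.7025 + 8.5264 + 0.8464 + 7.6176) = √31.9429.
cos θ = (u·v)/(|u||v|) = -0.7737/(√53.6811·√31.9429) ≈ -0.0187
Cosine distance = 1 - cos θ ≈ 1 - (-0.0187) = 1.0187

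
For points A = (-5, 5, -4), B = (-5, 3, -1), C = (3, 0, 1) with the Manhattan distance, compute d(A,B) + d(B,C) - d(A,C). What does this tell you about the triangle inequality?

d(A,B) = 0 + 2 + 3 = 5, d(B,C) = 8 + 3 + 2 = 13, d(A,C) = 8 + 5 + 5 = 18.
d(A,B) + d(B,C) - d(A,C) = 5 + 13 - 18 = 18 - 18 = 0. This is ≥ 0, so the triangle inequality holds for these points.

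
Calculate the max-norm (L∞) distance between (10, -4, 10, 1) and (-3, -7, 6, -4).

max(|x_i - y_i|) = max(|10 - (-3)|, |-4 - (-7)|, |10 - 6|, |1 - (-4)|) = max(13, 3, 4, 5) = 13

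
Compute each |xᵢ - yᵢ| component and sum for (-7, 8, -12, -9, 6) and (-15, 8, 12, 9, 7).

Σ|x_i - y_i| = |-7 - (-15)| + |8 - 8| + |-12 - 12| + |-9 - 9| + |6 - 7| = 8 + 0 + 24 + 18 + 1 = 51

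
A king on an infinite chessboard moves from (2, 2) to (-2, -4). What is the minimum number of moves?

max(|x_i - y_i|) = max(|2 - (-2)|, |2 - (-4)|) = max(4, 6) = 6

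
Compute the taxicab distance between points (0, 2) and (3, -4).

Σ|x_i - y_i| = |0 - 3| + |2 - (-4)| = 3 + 6 = 9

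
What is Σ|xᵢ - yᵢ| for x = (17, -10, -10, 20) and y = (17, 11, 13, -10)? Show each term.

Σ|x_i - y_i| = |17 - 17| + |-10 - 11| + |-10 - 13| + |20 - (-10)| = 0 + 21 + 23 + 30 = 74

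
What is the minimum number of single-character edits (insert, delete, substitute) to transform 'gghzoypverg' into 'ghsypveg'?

Let D[i][j] be the edit distance between the first i characters of 'gghzoypverg' and the first j characters of 'ghsypveg', with D[i][0] = i, D[0][j] = j, and D[i][j] = D[i-1][j-1] if the characters match, else 1 + min(D[i-1][j], D[i][j-1], D[i-1][j-1]). Filling the table (rows: prefixes of 'gghzoypverg', columns: prefixes of 'ghsypveg'):
     ε  g  h  s  y  p  v  e  g
  ε  0  1  2  3  4  5  6  7  8
  g  1  0  1  2  3  4  5  6  7
  g  2  1  1  2  3  4  5  6  6
  h  3  2  1  2  3  4  5  6  7
  z  4  3  2  2  3  4  5  6  7
  o  5  4  3  3  3  4  5  6  7
  y  6  5  4  4  3  4  5  6  7
  p  7  6  5  5  4  3  4  5  6
  v  8  7  6  6  5  4  3  4  5
  e  9  8  7  7  6  5  4  3  4
  r 10  9  8  8  7  6  5  4  4
  g 11 10  9  9  8  7  6  5  4
The bottom-right entry gives D[11][8] = 4, so no sequence of fewer than 4 edits works. Backtracking through the table gives one optimal edit sequence (4 edits):
  gghzoypverg → ghzoypverg (del g @1)
  ghzoypverg → ghoypverg (del z @3)
  ghoypverg → ghsypverg (sub o→s @3)
  ghsypverg → ghsypveg (del r @8)
Edit distance = 4.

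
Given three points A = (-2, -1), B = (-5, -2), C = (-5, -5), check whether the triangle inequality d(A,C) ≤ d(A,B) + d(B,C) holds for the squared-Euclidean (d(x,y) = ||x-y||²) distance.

d(A,B) = 3² + 1² = 10, d(B,C) = 0² + 3² = 9, d(A,C) = 3² + 4² = 25.
d(A,C) = 25 > 10 + 9 = 19. Triangle inequality is VIOLATED. (Squared-Euclidean is not a metric — this is a counterexample.)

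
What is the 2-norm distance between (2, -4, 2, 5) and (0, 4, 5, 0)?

(Σ|x_i - y_i|^2)^(1/2) = (|2 - 0|^2 + |-4 - 4|^2 + |2 - 5|^2 + |5 - 0|^2)^(1/2)
= (2^2 + 8^2 + 3^2 + 5^2)^(1/2) = (4 + 64 + 9 + 25)^(1/2) = (102)^(1/2) ≈ 10.0995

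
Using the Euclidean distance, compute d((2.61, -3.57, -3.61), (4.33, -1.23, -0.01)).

(Σ|x_i - y_i|^2)^(1/2) = (|2.61 - 4.33|^2 + |-3.57 - (-1.23)|^2 + |-3.61 - (-0.01)|^2)^(1/2)
= (1.72^2 + 2.34^2 + 3.6^2)^(1/2) = (2.9584 + 5.4756 + 12.96)^(1/2) = (21.394)^(1/2) ≈ 4.6254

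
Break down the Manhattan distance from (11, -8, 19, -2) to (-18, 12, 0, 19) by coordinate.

Σ|x_i - y_i| = |11 - (-18)| + |-8 - 12| + |19 - 0| + |-2 - 19| = 29 + 20 + 19 + 21 = 89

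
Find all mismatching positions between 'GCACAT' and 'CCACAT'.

Differing positions: 1. Hamming distance = 1.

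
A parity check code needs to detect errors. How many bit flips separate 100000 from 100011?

Differing positions: 5, 6. Hamming distance = 2.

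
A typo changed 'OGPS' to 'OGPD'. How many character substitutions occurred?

Differing positions: 4. Hamming distance = 1.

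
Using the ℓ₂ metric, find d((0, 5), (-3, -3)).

√(Σ(x_i - y_i)²) = √((0 - (-3))² + (5 - (-3))²)
= √(3² + 8²) = √(9 + 64) = √73 ≈ 8.544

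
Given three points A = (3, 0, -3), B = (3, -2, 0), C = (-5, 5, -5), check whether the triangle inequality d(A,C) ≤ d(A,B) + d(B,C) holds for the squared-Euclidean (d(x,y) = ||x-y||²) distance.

d(A,B) = 0² + 2² + 3² = 13, d(B,C) = 8² + 7² + 5² = 138, d(A,C) = 8² + 5² + 2² = 93.
d(A,C) = 93 ≤ 13 + 138 = 151. Triangle inequality is satisfied.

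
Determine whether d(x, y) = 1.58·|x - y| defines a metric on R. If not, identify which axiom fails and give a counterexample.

Yes. Since |x - y| is a metric on R and 1.58 > 0, the positive scalar multiple 1.58·|x - y| is also a metric: scaling by a positive constant preserves non-negativity, identity (d=0 ⟺ |x-y|=0 ⟺ x=y), symmetry, and the triangle inequality.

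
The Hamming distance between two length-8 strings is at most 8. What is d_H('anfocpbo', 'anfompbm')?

Differing positions: 5, 8. Hamming distance = 2. The maximum possible Hamming distance for length-8 strings is 8, so d_H/8 = 2/8 = 0.25.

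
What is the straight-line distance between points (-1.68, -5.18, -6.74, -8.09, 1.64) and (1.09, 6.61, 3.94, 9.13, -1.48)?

√(Σ(x_i - y_i)²) = √((-1.68 - 1.09)² + (-5.18 - 6.61)² + (-6.74 - 3.94)² + (-8.09 - 9.13)² + (1.64 - (-1.48))²)
= √((-2.77)² + (-11.79)² + (-10.68)² + (-17.22)² + 3.12²) = √(7.6729 + 139.0041 + 114.0624 + 296.5284 + 9.7344) = √567.0022 ≈ 23.8118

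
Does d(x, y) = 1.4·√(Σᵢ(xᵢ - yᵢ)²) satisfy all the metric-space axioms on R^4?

Yes. The L2 (Euclidean) norm induces a metric on R^4, and multiplying a metric by a positive constant 1.4 > 0 preserves all four axioms: non-negativity (1.4·||x-y|| ≥ 0), identity (1.4·||x-y|| = 0 ⟺ ||x-y|| = 0 ⟺ x = y), symmetry (||x-y|| = ||y-x||), and the triangle inequality (1.4·||x-z|| ≤ 1.4·||x-y|| + 1.4·||y-z||). So d is a metric.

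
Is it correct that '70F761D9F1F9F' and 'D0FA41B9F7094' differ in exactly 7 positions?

Differing positions: 1, 4, 5, 7, 10, 11, 13. Hamming distance = 7, so the claim is true.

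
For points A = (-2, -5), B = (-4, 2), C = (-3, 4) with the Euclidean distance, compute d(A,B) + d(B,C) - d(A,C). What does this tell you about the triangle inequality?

d(A,B) = √(2² + 7²) = √53 ≈ 7.2801, d(B,C) = √(1² + 2²) = √5 ≈ 2.2361, d(A,C) = √(1² + 9²) = √82 ≈ 9.0554.
d(A,B) + d(B,C) - d(A,C) = 7.2801 + 2.2361 - 9.0554 = 9.5162 - 9.0554 = 0.4608 (to 4 decimal places). This is ≥ 0, so the triangle inequality holds for these points.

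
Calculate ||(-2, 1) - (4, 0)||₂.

√(Σ(x_i - y_i)²) = √((-2 - 4)² + (1 - 0)²)
= √((-6)² + 1²) = √(36 + 1) = √37 ≈ 6.0828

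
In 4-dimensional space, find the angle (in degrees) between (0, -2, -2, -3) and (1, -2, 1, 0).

With u = (0, -2, -2, -3), v = (1, -2, 1, 0):
u·v = 0·1 + (-2)·(-2) + (-2)·1 + (-3)·0 = 0 + 4 + (-2) + 0 = 2.
|u| = √(0² + (-2)² + (-2)² + (-3)²) = √17, |v| = √(1² + (-2)² + 1² + 0²) = √6, so |u||v| = √(17·6) = √102.
cos θ = (u·v)/(|u||v|) = 2/√102 ≈ 0.19803
θ = arccos(0.19803) ≈ 78.58°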